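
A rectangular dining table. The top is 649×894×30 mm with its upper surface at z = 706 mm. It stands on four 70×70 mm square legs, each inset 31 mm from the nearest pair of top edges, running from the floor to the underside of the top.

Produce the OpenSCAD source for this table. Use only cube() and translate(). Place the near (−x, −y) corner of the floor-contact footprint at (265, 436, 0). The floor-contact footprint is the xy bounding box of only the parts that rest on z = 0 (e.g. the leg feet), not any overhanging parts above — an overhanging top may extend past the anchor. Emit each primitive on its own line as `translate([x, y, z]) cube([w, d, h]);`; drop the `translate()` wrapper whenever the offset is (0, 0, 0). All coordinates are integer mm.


translate([234, 405, 676]) cube([649, 894, 30]);
translate([265, 436, 0]) cube([70, 70, 676]);
translate([782, 436, 0]) cube([70, 70, 676]);
translate([265, 1198, 0]) cube([70, 70, 676]);
translate([782, 1198, 0]) cube([70, 70, 676]);


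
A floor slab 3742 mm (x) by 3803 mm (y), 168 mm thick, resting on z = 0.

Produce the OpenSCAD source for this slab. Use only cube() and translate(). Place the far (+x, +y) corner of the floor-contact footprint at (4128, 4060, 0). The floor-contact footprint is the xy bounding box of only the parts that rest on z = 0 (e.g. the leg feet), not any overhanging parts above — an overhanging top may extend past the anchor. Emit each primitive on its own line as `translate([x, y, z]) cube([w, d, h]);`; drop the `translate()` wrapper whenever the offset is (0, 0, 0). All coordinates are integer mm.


translate([386, 257, 0]) cube([3742, 3803, 168]);


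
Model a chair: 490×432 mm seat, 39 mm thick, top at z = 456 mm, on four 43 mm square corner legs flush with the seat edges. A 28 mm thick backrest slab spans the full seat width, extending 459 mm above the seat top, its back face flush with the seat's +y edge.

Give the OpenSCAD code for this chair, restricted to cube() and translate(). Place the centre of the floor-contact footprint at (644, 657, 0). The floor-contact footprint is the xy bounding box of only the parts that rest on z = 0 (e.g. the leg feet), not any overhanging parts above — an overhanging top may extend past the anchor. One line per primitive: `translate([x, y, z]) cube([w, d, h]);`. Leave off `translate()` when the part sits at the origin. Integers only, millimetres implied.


translate([399, 441, 417]) cube([490, 432, 39]);
translate([399, 441, 0]) cube([43, 43, 417]);
translate([846, 441, 0]) cube([43, 43, 417]);
translate([399, 830, 0]) cube([43, 43, 417]);
translate([846, 830, 0]) cube([43, 43, 417]);
translate([399, 845, 456]) cube([490, 28, 459]);


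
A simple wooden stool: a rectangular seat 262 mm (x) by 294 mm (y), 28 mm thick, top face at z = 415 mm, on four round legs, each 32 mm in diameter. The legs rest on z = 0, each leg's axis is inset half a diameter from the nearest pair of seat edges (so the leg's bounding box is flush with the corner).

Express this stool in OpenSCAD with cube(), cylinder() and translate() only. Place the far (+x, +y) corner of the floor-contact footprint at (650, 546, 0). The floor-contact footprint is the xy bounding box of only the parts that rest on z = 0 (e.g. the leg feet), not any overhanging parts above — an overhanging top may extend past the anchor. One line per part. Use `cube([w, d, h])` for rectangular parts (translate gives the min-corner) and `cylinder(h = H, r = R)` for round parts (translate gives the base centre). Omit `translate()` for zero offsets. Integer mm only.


translate([388, 252, 387]) cube([262, 294, 28]);
translate([404, 268, 0]) cylinder(h = 387, r = 16);
translate([634, 268, 0]) cylinder(h = 387, r = 16);
translate([404, 530, 0]) cylinder(h = 387, r = 16);
translate([634, 530, 0]) cylinder(h = 387, r = 16);


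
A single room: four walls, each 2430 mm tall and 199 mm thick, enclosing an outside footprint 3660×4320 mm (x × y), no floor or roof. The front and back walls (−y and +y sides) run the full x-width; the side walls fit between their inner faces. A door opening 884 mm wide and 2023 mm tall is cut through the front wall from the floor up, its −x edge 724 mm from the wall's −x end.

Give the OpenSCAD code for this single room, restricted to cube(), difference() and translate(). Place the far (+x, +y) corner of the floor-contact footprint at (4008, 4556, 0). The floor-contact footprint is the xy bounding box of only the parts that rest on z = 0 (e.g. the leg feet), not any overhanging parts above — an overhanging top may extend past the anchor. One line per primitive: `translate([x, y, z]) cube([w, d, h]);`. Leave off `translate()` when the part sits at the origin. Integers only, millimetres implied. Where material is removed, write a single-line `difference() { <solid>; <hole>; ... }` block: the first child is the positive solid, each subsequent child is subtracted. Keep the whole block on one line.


difference() { translate([348, 236, 0]) cube([3660, 199, 2430]); translate([1072, 236, 0]) cube([884, 199, 2023]); }
translate([348, 4357, 0]) cube([3660, 199, 2430]);
translate([348, 435, 0]) cube([199, 3922, 2430]);
translate([3809, 435, 0]) cube([199, 3922, 2430]);


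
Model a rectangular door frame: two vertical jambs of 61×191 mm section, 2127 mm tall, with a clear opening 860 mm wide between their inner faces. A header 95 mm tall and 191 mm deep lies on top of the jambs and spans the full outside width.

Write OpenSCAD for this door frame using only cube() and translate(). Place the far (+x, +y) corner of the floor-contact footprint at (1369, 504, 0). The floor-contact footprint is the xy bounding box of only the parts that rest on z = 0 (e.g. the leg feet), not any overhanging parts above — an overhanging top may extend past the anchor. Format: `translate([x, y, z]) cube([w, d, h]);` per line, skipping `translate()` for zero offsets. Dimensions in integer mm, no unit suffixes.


translate([387, 313, 0]) cube([61, 191, 2127]);
translate([1308, 313, 0]) cube([61, 191, 2127]);
translate([387, 313, 2127]) cube([982, 191, 95]);


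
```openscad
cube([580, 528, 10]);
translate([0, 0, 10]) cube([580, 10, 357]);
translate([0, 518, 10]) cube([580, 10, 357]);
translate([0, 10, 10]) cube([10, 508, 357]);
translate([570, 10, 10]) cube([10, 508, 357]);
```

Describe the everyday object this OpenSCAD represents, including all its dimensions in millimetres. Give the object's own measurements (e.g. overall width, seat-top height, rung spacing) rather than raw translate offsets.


An open-topped rectangular box: outside dimensions 580×528×367 mm, with a uniform wall and base thickness of 10 mm. The base is a full 580×528 slab on the floor; four walls sit on top of the base. The front and back walls (the −y and +y sides) span the full width; the two side walls fit between them.


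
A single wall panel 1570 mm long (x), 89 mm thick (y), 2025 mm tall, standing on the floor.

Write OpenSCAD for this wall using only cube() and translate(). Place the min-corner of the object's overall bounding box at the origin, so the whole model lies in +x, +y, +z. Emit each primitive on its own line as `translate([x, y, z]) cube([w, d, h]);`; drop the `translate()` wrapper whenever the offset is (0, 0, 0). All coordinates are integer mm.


cube([1570, 89, 2025]);


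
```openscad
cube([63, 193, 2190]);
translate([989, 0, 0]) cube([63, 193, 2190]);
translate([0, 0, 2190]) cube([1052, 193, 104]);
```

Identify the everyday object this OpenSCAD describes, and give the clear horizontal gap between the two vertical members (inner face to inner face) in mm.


A door frame. The clear opening width is 926 mm.

Two 2190 mm tall posts with a header on top — a door frame. The left jamb is 63 mm wide at x = 0; the right jamb starts at x = 989. The clear opening is 989 − 63 = 926 mm.


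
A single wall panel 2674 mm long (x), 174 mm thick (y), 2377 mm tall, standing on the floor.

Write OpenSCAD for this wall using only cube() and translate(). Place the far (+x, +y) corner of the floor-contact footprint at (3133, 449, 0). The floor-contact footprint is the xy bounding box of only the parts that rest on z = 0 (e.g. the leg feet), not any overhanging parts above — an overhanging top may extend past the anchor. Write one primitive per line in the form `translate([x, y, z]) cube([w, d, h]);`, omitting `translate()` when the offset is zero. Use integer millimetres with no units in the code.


translate([459, 275, 0]) cube([2674, 174, 2377]);


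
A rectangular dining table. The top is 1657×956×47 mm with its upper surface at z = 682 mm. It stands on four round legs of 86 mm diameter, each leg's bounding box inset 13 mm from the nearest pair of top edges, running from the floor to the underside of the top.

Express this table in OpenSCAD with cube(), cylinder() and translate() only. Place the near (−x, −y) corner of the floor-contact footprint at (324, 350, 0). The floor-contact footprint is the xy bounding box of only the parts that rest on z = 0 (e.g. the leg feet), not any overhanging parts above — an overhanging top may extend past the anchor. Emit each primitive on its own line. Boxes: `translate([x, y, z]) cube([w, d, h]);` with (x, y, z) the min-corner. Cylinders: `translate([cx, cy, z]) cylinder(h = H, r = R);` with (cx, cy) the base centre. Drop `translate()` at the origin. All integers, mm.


// leg_h = 682 - 47 = 635
translate([311, 337, 635]) cube([1657, 956, 47]);
translate([367, 393, 0]) cylinder(h = 635, r = 43);
translate([1912, 393, 0]) cylinder(h = 635, r = 43);
translate([367, 1237, 0]) cylinder(h = 635, r = 43);
translate([1912, 1237, 0]) cylinder(h = 635, r = 43);


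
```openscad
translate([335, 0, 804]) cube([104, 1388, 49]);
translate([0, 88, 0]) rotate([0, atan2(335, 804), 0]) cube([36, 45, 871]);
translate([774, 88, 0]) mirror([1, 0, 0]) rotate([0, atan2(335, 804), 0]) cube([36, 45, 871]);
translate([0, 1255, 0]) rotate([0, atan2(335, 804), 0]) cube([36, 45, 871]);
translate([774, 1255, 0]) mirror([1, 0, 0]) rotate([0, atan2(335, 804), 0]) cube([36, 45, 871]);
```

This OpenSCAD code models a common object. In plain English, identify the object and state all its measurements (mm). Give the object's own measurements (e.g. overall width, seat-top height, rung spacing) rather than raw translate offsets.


A sawhorse. A 104×1388×49 mm beam (x, y, z) sits on two A-frame leg pairs. Each pair is two raked legs of 36×45 mm section (45 mm along y) splaying symmetrically in x. Each leg rises 804 mm vertically over 335 mm of horizontal reach and is 871 mm long along its own axis. Every leg's outer bottom edge rests on the floor and its outer top edge meets a bottom edge of the beam — the left legs (tilting toward +x) meet the beam's −x bottom edge, the right legs (their mirror images, tilting toward −x) meet its +x bottom edge — so the leg tops tuck under the beam, the beam's underside is 804 mm above the floor, and the feet are 774 mm apart outside-to-outside with the beam centred between them. The two leg pairs are set in 88 mm from either end of the beam.


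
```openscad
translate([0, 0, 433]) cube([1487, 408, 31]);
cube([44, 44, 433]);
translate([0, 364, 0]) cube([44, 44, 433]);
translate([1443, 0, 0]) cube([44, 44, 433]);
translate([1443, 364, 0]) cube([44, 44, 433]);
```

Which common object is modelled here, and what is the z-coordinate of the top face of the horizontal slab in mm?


A bench. The seat-top height is 464 mm.

A long slab on four corner posts — a bench. The slab sits at z = 433 with thickness 31, so the top is 433 + 31 = 464 mm.


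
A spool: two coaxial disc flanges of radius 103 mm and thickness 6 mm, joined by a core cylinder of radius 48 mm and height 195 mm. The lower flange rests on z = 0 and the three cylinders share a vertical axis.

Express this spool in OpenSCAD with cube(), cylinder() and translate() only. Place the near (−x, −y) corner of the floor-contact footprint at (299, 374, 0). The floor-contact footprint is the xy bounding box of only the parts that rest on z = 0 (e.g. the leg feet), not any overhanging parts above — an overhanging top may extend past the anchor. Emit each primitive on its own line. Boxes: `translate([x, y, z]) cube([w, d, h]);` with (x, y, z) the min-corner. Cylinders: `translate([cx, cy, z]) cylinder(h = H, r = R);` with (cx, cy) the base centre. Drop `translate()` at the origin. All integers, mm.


translate([402, 477, 0]) cylinder(h = 6, r = 103);
translate([402, 477, 6]) cylinder(h = 195, r = 48);
translate([402, 477, 201]) cylinder(h = 6, r = 103);


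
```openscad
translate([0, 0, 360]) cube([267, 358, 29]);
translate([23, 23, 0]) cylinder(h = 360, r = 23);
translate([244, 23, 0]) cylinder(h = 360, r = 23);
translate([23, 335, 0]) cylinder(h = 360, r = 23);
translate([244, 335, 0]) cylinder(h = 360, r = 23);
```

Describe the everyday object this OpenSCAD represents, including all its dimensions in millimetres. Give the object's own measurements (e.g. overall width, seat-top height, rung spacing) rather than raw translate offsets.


A four-legged stool. The seat is a 267×358×29 mm slab whose top surface is at z = 389 mm; four round legs, each 46 mm in diameter, run from the floor (z = 0) to the underside of the seat, each leg's axis is inset half a diameter from the nearest pair of seat edges (so the leg's bounding box is flush with the corner).


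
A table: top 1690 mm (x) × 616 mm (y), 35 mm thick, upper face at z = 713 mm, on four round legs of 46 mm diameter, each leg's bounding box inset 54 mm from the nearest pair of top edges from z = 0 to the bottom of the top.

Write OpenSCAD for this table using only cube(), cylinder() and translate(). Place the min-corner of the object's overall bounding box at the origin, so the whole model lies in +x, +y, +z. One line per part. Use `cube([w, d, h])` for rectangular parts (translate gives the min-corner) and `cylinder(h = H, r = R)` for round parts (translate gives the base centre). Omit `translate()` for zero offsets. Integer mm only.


translate([0, 0, 678]) cube([1690, 616, 35]);
translate([77, 77, 0]) cylinder(h = 678, r = 23);
translate([1613, 77, 0]) cylinder(h = 678, r = 23);
translate([77, 539, 0]) cylinder(h = 678, r = 23);
translate([1613, 539, 0]) cylinder(h = 678, r = 23);


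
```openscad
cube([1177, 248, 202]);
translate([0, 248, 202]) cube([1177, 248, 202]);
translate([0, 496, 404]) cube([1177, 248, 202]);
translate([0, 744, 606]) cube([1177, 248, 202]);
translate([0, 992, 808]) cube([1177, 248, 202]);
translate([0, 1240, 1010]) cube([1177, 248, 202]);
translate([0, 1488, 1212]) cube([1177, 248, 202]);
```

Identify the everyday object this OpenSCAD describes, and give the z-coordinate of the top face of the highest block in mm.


A staircase. The total rise is 1414 mm.

7 identical blocks, each offset up and back from the previous — a staircase. Each step is 202 mm tall and there are 7 of them, so the total rise is 7 × 202 = 1414 mm.


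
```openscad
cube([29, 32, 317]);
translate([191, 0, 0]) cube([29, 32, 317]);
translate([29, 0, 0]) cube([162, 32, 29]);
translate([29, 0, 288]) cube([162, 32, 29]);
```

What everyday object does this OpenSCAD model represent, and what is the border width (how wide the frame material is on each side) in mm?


A picture frame. The border width is 29 mm.

Four thin pieces enclosing a rectangular opening — a picture frame. The two full-height stiles are 317 mm tall; the top rail sits at z = 288 and is 29 mm tall, so the border above the opening is 317 − 288 = 29 mm, matching the stile x-width.


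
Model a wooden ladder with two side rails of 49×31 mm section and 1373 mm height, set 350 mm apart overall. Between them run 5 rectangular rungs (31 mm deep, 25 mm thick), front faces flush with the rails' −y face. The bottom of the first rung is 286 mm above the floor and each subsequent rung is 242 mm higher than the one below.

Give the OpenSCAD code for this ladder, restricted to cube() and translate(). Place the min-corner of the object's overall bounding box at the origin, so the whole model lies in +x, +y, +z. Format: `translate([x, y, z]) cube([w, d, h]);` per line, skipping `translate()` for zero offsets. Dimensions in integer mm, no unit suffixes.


cube([49, 31, 1373]);
translate([301, 0, 0]) cube([49, 31, 1373]);
translate([49, 0, 286]) cube([252, 31, 25]);
translate([49, 0, 528]) cube([252, 31, 25]);
translate([49, 0, 770]) cube([252, 31, 25]);
translate([49, 0, 1012]) cube([252, 31, 25]);
translate([49, 0, 1254]) cube([252, 31, 25]);


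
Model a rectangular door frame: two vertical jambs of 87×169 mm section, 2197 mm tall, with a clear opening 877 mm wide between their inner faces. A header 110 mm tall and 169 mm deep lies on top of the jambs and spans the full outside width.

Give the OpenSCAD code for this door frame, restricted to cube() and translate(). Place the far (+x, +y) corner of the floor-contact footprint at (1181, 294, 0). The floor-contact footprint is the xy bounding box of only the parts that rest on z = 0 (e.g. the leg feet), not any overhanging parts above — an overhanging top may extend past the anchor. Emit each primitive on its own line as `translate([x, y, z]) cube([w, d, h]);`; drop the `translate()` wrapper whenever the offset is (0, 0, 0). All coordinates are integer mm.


translate([130, 125, 0]) cube([87, 169, 2197]);
translate([1094, 125, 0]) cube([87, 169, 2197]);
translate([130, 125, 2197]) cube([1051, 169, 110]);


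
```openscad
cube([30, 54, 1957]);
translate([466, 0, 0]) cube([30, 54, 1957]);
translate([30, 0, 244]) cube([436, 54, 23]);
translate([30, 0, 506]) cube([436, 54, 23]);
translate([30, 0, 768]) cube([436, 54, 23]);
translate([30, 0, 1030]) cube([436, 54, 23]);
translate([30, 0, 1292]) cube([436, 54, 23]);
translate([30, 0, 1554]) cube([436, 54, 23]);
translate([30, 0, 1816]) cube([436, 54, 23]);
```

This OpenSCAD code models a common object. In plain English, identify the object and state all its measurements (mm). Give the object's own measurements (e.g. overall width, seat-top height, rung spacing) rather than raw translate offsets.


A straight ladder. Two 30×54 mm vertical rails, 1957 mm tall, stand 496 mm apart (outside-to-outside) with their front faces coplanar on the −y side. 7 rungs, each 54 mm deep and 23 mm tall, span between the inner faces of the rails, front faces flush with the rails. The lowest rung's underside is at z = 244 mm and rungs are spaced 262 mm apart (underside to underside).


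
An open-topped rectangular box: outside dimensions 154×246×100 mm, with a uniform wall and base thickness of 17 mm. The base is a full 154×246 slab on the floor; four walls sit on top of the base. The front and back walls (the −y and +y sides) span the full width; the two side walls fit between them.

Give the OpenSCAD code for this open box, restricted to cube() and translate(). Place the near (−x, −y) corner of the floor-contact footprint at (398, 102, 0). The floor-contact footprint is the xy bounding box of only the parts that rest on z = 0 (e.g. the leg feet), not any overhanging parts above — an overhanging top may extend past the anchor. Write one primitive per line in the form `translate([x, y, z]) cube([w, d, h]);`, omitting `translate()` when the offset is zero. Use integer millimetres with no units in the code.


translate([398, 102, 0]) cube([154, 246, 17]);
translate([398, 102, 17]) cube([154, 17, 83]);
translate([398, 331, 17]) cube([154, 17, 83]);
translate([398, 119, 17]) cube([17, 212, 83]);
translate([535, 119, 17]) cube([17, 212, 83]);


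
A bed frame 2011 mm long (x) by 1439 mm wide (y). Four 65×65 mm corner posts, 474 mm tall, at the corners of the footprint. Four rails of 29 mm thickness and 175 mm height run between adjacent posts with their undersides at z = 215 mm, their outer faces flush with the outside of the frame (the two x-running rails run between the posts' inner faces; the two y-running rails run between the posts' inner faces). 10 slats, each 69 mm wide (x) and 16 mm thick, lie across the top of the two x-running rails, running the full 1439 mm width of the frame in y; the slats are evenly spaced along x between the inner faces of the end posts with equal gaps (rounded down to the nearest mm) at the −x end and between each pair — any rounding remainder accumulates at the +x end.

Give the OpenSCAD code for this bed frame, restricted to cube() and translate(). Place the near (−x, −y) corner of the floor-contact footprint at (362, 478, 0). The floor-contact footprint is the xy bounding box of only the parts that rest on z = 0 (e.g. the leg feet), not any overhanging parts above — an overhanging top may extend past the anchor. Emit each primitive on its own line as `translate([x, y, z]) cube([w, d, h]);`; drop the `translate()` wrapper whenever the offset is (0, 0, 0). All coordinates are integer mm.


translate([362, 478, 0]) cube([65, 65, 474]);
translate([362, 1852, 0]) cube([65, 65, 474]);
translate([2308, 478, 0]) cube([65, 65, 474]);
translate([2308, 1852, 0]) cube([65, 65, 474]);
translate([427, 478, 215]) cube([1881, 29, 175]);
translate([427, 1888, 215]) cube([1881, 29, 175]);
translate([362, 543, 215]) cube([29, 1309, 175]);
translate([2344, 543, 215]) cube([29, 1309, 175]);
translate([535, 478, 390]) cube([69, 1439, 16]);
translate([712, 478, 390]) cube([69, 1439, 16]);
translate([889, 478, 390]) cube([69, 1439, 16]);
translate([1066, 478, 390]) cube([69, 1439, 16]);
translate([1243, 478, 390]) cube([69, 1439, 16]);
translate([1420, 478, 390]) cube([69, 1439, 16]);
translate([1597, 478, 390]) cube([69, 1439, 16]);
translate([1774, 478, 390]) cube([69, 1439, 16]);
translate([1951, 478, 390]) cube([69, 1439, 16]);
translate([2128, 478, 390]) cube([69, 1439, 16]);


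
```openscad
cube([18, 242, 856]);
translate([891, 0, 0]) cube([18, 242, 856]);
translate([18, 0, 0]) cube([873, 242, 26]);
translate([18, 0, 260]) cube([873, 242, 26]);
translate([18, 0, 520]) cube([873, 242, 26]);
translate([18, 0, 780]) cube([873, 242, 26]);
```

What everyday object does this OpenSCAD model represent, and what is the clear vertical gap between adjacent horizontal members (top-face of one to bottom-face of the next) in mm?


A bookshelf. The clear shelf gap is 234 mm.

Two tall side panels with 4 horizontal boards between them — a bookshelf. The first two shelf undersides are at z = 0 and z = 260; with shelf thickness 26, the clear gap is 260 − 0 − 26 = 234 mm.


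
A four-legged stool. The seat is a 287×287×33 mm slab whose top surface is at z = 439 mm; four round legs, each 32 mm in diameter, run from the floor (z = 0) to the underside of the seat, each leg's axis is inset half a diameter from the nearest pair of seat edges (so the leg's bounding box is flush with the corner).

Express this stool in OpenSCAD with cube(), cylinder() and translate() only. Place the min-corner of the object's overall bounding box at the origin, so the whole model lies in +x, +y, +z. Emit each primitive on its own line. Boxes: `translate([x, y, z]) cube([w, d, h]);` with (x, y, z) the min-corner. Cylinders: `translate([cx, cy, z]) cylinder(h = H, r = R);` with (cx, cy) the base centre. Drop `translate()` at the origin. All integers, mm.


translate([0, 0, 406]) cube([287, 287, 33]);
translate([16, 16, 0]) cylinder(h = 406, r = 16);
translate([271, 16, 0]) cylinder(h = 406, r = 16);
translate([16, 271, 0]) cylinder(h = 406, r = 16);
translate([271, 271, 0]) cylinder(h = 406, r = 16);


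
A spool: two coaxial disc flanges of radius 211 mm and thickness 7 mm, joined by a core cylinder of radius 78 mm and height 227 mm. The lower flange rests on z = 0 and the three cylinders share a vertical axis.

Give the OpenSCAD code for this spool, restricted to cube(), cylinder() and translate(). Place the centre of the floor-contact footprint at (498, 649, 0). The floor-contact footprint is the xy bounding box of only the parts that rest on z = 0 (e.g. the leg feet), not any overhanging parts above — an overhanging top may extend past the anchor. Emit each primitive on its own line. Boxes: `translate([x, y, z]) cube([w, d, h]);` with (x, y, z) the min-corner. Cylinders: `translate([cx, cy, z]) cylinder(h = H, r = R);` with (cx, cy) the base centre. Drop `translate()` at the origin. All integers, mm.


translate([498, 649, 0]) cylinder(h = 7, r = 211);
translate([498, 649, 7]) cylinder(h = 227, r = 78);
translate([498, 649, 234]) cylinder(h = 7, r = 211);


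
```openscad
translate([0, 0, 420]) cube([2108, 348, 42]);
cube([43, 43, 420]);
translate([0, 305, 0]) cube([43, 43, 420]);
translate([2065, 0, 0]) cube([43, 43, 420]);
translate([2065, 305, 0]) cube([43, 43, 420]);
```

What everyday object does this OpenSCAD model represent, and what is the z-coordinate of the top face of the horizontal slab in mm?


A bench. The seat-top height is 462 mm.

A long slab on four corner posts — a bench. The slab sits at z = 420 with thickness 42, so the top is 420 + 42 = 462 mm.


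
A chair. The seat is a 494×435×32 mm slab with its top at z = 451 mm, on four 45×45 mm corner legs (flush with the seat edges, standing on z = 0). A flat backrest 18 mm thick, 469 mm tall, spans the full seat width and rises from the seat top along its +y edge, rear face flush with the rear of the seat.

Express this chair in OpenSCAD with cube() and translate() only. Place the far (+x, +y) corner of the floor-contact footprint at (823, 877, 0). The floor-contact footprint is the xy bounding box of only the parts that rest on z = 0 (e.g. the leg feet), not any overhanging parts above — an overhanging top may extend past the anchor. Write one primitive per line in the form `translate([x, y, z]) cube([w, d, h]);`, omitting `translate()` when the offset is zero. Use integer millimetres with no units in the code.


translate([329, 442, 419]) cube([494, 435, 32]);
translate([329, 442, 0]) cube([45, 45, 419]);
translate([778, 442, 0]) cube([45, 45, 419]);
translate([329, 832, 0]) cube([45, 45, 419]);
translate([778, 832, 0]) cube([45, 45, 419]);
translate([329, 859, 451]) cube([494, 18, 469]);


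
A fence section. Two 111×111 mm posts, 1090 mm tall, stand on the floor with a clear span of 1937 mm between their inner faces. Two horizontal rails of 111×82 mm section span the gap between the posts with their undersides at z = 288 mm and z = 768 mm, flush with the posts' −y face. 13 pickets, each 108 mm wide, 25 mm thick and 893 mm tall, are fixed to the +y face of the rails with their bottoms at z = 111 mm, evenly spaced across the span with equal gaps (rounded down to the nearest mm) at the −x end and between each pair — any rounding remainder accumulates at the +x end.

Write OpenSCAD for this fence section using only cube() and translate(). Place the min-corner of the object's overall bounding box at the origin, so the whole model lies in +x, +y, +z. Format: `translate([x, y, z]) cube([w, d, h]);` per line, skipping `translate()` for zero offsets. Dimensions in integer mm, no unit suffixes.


cube([111, 111, 1090]);
translate([2048, 0, 0]) cube([111, 111, 1090]);
translate([111, 0, 288]) cube([1937, 111, 82]);
translate([111, 0, 768]) cube([1937, 111, 82]);
translate([149, 111, 111]) cube([108, 25, 893]);
translate([295, 111, 111]) cube([108, 25, 893]);
translate([441, 111, 111]) cube([108, 25, 893]);
translate([587, 111, 111]) cube([108, 25, 893]);
translate([733, 111, 111]) cube([108, 25, 893]);
translate([879, 111, 111]) cube([108, 25, 893]);
translate([1025, 111, 111]) cube([108, 25, 893]);
translate([1171, 111, 111]) cube([108, 25, 893]);
translate([1317, 111, 111]) cube([108, 25, 893]);
translate([1463, 111, 111]) cube([108, 25, 893]);
translate([1609, 111, 111]) cube([108, 25, 893]);
translate([1755, 111, 111]) cube([108, 25, 893]);
translate([1901, 111, 111]) cube([108, 25, 893]);


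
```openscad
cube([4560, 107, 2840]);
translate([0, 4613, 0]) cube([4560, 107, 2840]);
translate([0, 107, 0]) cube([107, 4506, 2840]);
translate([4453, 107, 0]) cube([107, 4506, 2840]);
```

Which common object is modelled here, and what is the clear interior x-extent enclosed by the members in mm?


A house (or room) frame. The interior width is 4346 mm.

Four 2840 mm walls enclosing a rectangle with no floor or roof — a room or house frame. Outside width is 4560 mm and wall thickness is 107 mm, so the interior width is 4560 − 2 × 107 = 4346 mm.


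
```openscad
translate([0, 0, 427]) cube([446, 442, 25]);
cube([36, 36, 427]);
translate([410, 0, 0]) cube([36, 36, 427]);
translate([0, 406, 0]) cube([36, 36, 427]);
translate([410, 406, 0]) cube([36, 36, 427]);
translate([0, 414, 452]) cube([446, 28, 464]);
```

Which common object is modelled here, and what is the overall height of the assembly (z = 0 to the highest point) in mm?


A chair. The overall height is 916 mm.

A slab on four corner posts with a tall panel at the back — a chair. The seat slab sits at z = 427 with thickness 25, and the 464 mm backrest starts at the seat top, so the overall height is 427 + 25 + 464 = 916 mm.


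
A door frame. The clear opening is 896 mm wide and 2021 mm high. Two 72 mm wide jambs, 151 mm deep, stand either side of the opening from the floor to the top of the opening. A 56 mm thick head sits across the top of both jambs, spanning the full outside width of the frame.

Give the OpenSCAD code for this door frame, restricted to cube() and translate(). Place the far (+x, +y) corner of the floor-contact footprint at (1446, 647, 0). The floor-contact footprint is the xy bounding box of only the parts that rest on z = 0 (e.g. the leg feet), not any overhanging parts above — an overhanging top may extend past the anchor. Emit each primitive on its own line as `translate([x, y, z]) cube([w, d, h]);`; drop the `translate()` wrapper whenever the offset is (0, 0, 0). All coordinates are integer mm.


translate([406, 496, 0]) cube([72, 151, 2021]);
translate([1374, 496, 0]) cube([72, 151, 2021]);
translate([406, 496, 2021]) cube([1040, 151, 56]);


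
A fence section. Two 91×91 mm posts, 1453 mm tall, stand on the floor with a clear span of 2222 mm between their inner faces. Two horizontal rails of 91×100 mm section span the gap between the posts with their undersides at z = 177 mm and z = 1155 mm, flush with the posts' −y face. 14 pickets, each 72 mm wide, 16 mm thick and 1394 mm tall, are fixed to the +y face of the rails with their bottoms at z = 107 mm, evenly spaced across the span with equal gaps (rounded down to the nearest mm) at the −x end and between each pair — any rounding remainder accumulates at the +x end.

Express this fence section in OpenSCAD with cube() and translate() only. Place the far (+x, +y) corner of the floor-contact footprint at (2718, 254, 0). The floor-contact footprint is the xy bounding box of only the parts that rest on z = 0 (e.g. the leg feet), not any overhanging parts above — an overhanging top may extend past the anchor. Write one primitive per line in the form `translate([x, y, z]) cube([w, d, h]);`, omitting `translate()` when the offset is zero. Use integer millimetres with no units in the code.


translate([314, 163, 0]) cube([91, 91, 1453]);
translate([2627, 163, 0]) cube([91, 91, 1453]);
translate([405, 163, 177]) cube([2222, 91, 100]);
translate([405, 163, 1155]) cube([2222, 91, 100]);
translate([485, 254, 107]) cube([72, 16, 1394]);
translate([637, 254, 107]) cube([72, 16, 1394]);
translate([789, 254, 107]) cube([72, 16, 1394]);
translate([941, 254, 107]) cube([72, 16, 1394]);
translate([1093, 254, 107]) cube([72, 16, 1394]);
translate([1245, 254, 107]) cube([72, 16, 1394]);
translate([1397, 254, 107]) cube([72, 16, 1394]);
translate([1549, 254, 107]) cube([72, 16, 1394]);
translate([1701, 254, 107]) cube([72, 16, 1394]);
translate([1853, 254, 107]) cube([72, 16, 1394]);
translate([2005, 254, 107]) cube([72, 16, 1394]);
translate([2157, 254, 107]) cube([72, 16, 1394]);
translate([2309, 254, 107]) cube([72, 16, 1394]);
translate([2461, 254, 107]) cube([72, 16, 1394]);


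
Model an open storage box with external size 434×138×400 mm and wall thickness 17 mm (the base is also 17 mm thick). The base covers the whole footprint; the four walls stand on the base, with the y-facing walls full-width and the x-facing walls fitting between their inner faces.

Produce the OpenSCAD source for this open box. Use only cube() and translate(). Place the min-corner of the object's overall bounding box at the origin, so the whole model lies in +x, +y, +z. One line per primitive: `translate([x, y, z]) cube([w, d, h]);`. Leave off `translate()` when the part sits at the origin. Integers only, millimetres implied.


cube([434, 138, 17]);
translate([0, 0, 17]) cube([434, 17, 383]);
translate([0, 121, 17]) cube([434, 17, 383]);
translate([0, 17, 17]) cube([17, 104, 383]);
translate([417, 17, 17]) cube([17, 104, 383]);


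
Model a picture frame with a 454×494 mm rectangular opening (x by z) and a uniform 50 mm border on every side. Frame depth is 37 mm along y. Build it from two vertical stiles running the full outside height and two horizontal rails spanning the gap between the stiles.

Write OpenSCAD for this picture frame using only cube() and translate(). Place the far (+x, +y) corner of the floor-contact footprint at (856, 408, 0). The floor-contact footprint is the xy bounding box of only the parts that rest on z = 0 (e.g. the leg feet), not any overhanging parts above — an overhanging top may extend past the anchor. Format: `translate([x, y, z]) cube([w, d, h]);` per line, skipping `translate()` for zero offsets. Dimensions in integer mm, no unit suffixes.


translate([302, 371, 0]) cube([50, 37, 594]);
translate([806, 371, 0]) cube([50, 37, 594]);
translate([352, 371, 0]) cube([454, 37, 50]);
translate([352, 371, 544]) cube([454, 37, 50]);


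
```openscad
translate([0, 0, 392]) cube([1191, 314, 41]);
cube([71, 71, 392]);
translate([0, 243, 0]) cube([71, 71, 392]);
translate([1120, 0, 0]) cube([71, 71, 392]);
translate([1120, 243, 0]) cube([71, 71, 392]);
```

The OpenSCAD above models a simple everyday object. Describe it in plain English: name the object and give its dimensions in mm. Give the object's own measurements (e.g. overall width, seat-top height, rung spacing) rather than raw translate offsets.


A bench: a 1191×314 mm seat slab, 41 mm thick, top at z = 433 mm, on four 71×71 mm square legs flush with the seat corners and standing on z = 0.


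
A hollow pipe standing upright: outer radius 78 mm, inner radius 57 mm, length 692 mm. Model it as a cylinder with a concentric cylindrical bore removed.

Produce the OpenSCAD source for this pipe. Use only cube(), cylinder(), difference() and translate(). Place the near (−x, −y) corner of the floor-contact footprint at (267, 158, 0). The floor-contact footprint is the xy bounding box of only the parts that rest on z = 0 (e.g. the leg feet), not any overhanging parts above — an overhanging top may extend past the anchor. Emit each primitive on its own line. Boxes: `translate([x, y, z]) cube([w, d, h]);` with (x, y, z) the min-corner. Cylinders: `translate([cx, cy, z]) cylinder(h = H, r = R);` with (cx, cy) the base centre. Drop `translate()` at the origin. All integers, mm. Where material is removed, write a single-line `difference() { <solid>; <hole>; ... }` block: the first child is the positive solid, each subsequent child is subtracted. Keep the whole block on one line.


difference() { translate([345, 236, 0]) cylinder(h = 692, r = 78); translate([345, 236, 0]) cylinder(h = 692, r = 57); }


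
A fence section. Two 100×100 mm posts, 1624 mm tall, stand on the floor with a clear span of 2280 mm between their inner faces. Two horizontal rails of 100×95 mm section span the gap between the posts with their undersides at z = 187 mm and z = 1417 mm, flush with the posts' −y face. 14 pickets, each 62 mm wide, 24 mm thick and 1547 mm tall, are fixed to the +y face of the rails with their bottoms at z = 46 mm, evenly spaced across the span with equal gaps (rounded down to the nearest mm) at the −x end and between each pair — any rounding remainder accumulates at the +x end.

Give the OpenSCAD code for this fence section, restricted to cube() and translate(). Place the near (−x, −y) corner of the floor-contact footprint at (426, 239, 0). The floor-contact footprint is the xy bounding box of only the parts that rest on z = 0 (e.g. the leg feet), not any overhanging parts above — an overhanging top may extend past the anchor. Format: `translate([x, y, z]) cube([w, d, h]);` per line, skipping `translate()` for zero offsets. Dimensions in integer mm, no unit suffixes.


translate([426, 239, 0]) cube([100, 100, 1624]);
translate([2806, 239, 0]) cube([100, 100, 1624]);
translate([526, 239, 187]) cube([2280, 100, 95]);
translate([526, 239, 1417]) cube([2280, 100, 95]);
translate([620, 339, 46]) cube([62, 24, 1547]);
translate([776, 339, 46]) cube([62, 24, 1547]);
translate([932, 339, 46]) cube([62, 24, 1547]);
translate([1088, 339, 46]) cube([62, 24, 1547]);
translate([1244, 339, 46]) cube([62, 24, 1547]);
translate([1400, 339, 46]) cube([62, 24, 1547]);
translate([1556, 339, 46]) cube([62, 24, 1547]);
translate([1712, 339, 46]) cube([62, 24, 1547]);
translate([1868, 339, 46]) cube([62, 24, 1547]);
translate([2024, 339, 46]) cube([62, 24, 1547]);
translate([2180, 339, 46]) cube([62, 24, 1547]);
translate([2336, 339, 46]) cube([62, 24, 1547]);
translate([2492, 339, 46]) cube([62, 24, 1547]);
translate([2648, 339, 46]) cube([62, 24, 1547]);


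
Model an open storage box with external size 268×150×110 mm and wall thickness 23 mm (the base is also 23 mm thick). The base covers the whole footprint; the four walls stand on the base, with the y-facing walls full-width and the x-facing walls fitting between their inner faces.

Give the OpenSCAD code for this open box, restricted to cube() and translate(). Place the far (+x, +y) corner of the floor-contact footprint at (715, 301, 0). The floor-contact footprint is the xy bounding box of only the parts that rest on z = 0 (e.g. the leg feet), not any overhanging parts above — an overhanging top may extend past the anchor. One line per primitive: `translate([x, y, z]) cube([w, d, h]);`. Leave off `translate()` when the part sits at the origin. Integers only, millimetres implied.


translate([447, 151, 0]) cube([268, 150, 23]);
translate([447, 151, 23]) cube([268, 23, 87]);
translate([447, 278, 23]) cube([268, 23, 87]);
translate([447, 174, 23]) cube([23, 104, 87]);
translate([692, 174, 23]) cube([23, 104, 87]);


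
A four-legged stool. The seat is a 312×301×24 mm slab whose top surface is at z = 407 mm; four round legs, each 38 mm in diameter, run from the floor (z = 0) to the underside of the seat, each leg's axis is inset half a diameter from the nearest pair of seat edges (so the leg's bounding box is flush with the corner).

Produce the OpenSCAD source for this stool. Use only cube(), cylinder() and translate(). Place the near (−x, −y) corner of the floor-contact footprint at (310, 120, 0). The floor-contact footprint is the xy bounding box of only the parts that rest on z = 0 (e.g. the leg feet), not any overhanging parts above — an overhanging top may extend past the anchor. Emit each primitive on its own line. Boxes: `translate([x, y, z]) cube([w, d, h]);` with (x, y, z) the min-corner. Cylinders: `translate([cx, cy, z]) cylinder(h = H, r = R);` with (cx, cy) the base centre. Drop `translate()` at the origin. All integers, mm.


translate([310, 120, 383]) cube([312, 301, 24]);
translate([329, 139, 0]) cylinder(h = 383, r = 19);
translate([603, 139, 0]) cylinder(h = 383, r = 19);
translate([329, 402, 0]) cylinder(h = 383, r = 19);
translate([603, 402, 0]) cylinder(h = 383, r = 19);


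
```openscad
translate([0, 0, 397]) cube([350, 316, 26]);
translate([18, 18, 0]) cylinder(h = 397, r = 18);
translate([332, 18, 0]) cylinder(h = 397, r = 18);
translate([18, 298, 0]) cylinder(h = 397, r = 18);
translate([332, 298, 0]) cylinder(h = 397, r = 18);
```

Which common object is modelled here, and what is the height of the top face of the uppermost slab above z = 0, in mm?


A stool. The seat height is 423 mm.

A 350×316×26 slab at z = 397 on four corner cylinders — a stool. The seat top is 397 + 26 = 423 mm.
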